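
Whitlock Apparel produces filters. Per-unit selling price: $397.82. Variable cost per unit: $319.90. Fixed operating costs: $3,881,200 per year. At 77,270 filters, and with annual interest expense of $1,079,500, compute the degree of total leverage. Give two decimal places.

5.68

At 77,270 units, contribution = 77,270 × $77.92 = $6,020,878.40.
Subtracting fixed costs: EBIT = $6,020,878.40 − $3,881,200 = $2,139,678.40. Interest = $1,079,500.00.
DOL = $6,020,878.40 ÷ $2,139,678.40 = 2.8139; DFL = $2,139,678.40 ÷ $1,060,178.40 = 2.0182.
Combined leverage = 2.8139 × 2.0182 = 5.6790.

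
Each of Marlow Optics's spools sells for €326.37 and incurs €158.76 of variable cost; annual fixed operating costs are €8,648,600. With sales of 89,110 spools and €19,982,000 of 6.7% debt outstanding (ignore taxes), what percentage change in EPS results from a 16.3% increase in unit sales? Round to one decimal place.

At 89,110 units, contribution = 89,110 × €167.61 = €14,935,727.10.
Operating income = contribution − fixed costs = €14,935,727.10 − €8,648,600 = €6,287,127.10.
After interest of €1,338,794.00, pre-tax earnings = €4,948,333.10.
DCL = total CM / (EBIT − I) = €14,935,727.10 / €4,948,333.10 = 3.0183.
%ΔEPS = DCL × %ΔSales = 3.0183 × +16.3% = +49.2%.

+49.2%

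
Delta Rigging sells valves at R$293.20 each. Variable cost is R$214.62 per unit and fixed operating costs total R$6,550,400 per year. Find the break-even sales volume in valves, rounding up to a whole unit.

83,360 valves

Contribution margin per unit = R$293.20 − R$214.62 = R$78.58.
Break-even Q = R$6,550,400 / R$78.58 = 83,359.63 → 83,360 valves.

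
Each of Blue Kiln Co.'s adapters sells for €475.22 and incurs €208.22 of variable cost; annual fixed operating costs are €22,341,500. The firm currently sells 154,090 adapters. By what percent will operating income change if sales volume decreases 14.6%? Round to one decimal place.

-31.9%

At 154,090 units, contribution = 154,090 × €267.00 = €41,142,030.00.
EBIT = €41,142,030.00 − €22,341,500 = €18,800,530.00.
DOL = contribution ÷ EBIT = €41,142,030.00 ÷ €18,800,530.00 = 2.1883.
So EBIT moves 2.1883 × (-14.6%) = -31.9%.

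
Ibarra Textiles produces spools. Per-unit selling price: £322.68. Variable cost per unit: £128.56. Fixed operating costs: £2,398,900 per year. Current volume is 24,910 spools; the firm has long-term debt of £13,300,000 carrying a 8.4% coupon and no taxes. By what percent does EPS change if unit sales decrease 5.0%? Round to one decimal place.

At 24,910 units, contribution = 24,910 × £194.12 = £4,835,529.20.
EBIT = £4,835,529.20 − £2,398,900 = £2,436,629.20.
After interest of £1,117,200.00, pre-tax earnings = £1,319,429.20.
Degree of combined leverage = contribution ÷ (EBIT − I) = £4,835,529.20 ÷ £1,319,429.20 = 3.6649.
EPS therefore changes by 3.6649 × (-5.0%) = -18.3%.

-18.3%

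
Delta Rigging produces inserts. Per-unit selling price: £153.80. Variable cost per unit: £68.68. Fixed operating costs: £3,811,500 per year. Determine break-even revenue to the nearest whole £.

£6,886,850

CM per unit = £153.80 − £68.68 = £85.12; CM ratio = £85.12 / £153.80 = 0.5534.
Break-even revenue = fixed costs × price ÷ CM = £3,811,500 × £153.80 ÷ £85.12 = £6,886,850.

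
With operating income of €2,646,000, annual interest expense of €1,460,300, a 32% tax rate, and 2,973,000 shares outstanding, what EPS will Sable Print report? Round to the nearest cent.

€0.27

Pre-tax income = €2,646,000 − €1,460,300.00 = €1,185,700.00.
Net income = €1,185,700.00 × (1 − 0.32) = €806,276.00.
EPS = €806,276.00 ÷ 2,973,000 = €0.27.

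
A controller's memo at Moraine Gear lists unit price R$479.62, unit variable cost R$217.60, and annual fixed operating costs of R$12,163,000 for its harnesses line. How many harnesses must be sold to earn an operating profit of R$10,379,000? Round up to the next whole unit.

86,032 harnesses

Each unit contributes R$479.62 − R$217.60 = R$262.02.
Required volume = (fixed costs + target profit) ÷ CM = (R$12,163,000 + R$10,379,000) ÷ R$262.02 = 86,031.60, so 86,032 harnesses.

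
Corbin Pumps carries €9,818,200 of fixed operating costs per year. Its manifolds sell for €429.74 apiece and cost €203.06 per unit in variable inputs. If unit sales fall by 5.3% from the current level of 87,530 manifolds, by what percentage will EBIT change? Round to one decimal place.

Total contribution margin = 87,530 × €226.68 = €19,841,300.40.
Operating income = contribution − fixed costs = €19,841,300.40 − €9,818,200 = €10,023,100.40.
So DOL = total CM / EBIT = €19,841,300.40 / €10,023,100.40 = 1.9796.
%ΔEBIT = DOL × %ΔSales = 1.9796 × -5.3% = -10.5%.

-10.5%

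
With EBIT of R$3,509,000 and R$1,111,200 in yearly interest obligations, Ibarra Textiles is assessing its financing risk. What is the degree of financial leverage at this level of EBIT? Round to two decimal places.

Annual interest charges come to R$1,111,200.00.
DFL = EBIT ÷ (EBIT − I) = R$3,509,000 ÷ (R$3,509,000 − R$1,111,200.00) = R$3,509,000 ÷ R$2,397,800.00 = 1.4634.

1.46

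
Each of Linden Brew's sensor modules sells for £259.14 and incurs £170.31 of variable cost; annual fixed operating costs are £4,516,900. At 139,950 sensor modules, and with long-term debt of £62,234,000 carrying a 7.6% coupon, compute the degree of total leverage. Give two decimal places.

Total contribution margin = 139,950 × £88.83 = £12,431,758.50.
Operating income = contribution − fixed costs = £12,431,758.50 − £4,516,900 = £7,914,858.50. Interest = £4,729,784.00.
DOL = £12,431,758.50 ÷ £7,914,858.50 = 1.5707; DFL = £7,914,858.50 ÷ £3,185,074.50 = 2.4850.
DCL = DOL × DFL = 1.5707 × 2.4850 = 3.9032.

3.90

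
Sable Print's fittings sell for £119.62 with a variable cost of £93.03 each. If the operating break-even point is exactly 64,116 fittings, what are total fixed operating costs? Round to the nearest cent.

Unit CM = price − variable cost = £119.62 − £93.03 = £26.59.
Since BE = FC / CM, FC = 64,116 × £26.59 = £1,704,844.44.

£1,704,844.44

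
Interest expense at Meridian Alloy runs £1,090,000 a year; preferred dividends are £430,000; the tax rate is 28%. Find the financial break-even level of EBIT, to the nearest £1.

£1,687,222

Preferred dividends are paid after tax, so their pre-tax equivalent is £430,000 ÷ (1 − 0.28) = £597,222.22.
Financial break-even EBIT = interest + D_p ÷ (1 − t) = £1,090,000 + £597,222.22 = £1,687,222.22.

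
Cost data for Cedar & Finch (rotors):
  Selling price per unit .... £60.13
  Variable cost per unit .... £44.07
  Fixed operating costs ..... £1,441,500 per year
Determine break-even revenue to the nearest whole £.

Contribution margin per unit = £60.13 − £44.07 = £16.06, a CM ratio of £16.06 ÷ £60.13 = 0.2671.
Break-even sales = FC ÷ CM ratio = £1,441,500 × £60.13 / £16.06 = £5,397,098.

£5,397,098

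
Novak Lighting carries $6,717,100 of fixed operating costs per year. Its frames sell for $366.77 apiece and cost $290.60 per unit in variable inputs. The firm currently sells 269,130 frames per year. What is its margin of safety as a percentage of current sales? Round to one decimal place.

67.2%

Each unit contributes $366.77 − $290.60 = $76.17. Break-even units = $6,717,100 ÷ $76.17 = 88,185.64; break-even revenue = 88,185.64 × $366.77 = $32,343,846.23.
Actual sales revenue = 269,130 × $366.77 = $98,708,810.10.
Margin of safety = ($98,708,810.10 − $32,343,846.23) ÷ $98,708,810.10 = 67.2%.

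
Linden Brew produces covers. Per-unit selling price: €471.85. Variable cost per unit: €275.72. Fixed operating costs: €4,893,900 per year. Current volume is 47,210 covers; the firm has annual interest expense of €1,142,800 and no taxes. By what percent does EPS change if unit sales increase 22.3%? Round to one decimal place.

Contribution at this volume is 47,210 × €196.13 = €9,259,297.30.
Operating income = contribution − fixed costs = €9,259,297.30 − €4,893,900 = €4,365,397.30.
Interest = €1,142,800.00, so EBIT − I = €3,222,597.30.
DCL = total CM / (EBIT − I) = €9,259,297.30 / €3,222,597.30 = 2.8732.
EPS therefore changes by 2.8732 × (+22.3%) = +64.1%.

+64.1%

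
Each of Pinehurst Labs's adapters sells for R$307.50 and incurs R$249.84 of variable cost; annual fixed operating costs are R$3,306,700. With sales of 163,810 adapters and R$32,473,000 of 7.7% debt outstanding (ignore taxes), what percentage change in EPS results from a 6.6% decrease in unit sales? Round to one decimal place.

At 163,810 units, contribution = 163,810 × R$57.66 = R$9,445,284.60.
EBIT = R$9,445,284.60 − R$3,306,700 = R$6,138,584.60.
After interest of R$2,500,421.00, pre-tax earnings = R$3,638,163.60.
Degree of combined leverage = contribution ÷ (EBIT − I) = R$9,445,284.60 ÷ R$3,638,163.60 = 2.5962.
%ΔEPS = DCL × %ΔSales = 2.5962 × -6.6% = -17.1%.

-17.1%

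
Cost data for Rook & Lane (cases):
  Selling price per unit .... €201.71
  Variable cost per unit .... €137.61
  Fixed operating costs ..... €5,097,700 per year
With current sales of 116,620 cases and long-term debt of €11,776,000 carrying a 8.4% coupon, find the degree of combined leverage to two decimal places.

5.38

Contribution at this volume is 116,620 × €64.10 = €7,475,342.00.
Operating income = contribution − fixed costs = €7,475,342.00 − €5,097,700 = €2,377,642.00. Interest = €989,184.00.
DOL = €7,475,342.00 ÷ €2,377,642.00 = 3.1440; DFL = €2,377,642.00 ÷ €1,388,458.00 = 1.7124.
DCL = DOL × DFL = 3.1440 × 1.7124 = 5.3838.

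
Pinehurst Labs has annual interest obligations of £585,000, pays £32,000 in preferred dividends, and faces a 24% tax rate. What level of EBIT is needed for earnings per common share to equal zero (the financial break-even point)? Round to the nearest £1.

Grossing the preferred dividend up to pre-tax terms: £32,000 / (1 − 0.24) = £42,105.26.
Financial break-even EBIT = interest + D_p ÷ (1 − t) = £585,000 + £42,105.26 = £627,105.26.

£627,105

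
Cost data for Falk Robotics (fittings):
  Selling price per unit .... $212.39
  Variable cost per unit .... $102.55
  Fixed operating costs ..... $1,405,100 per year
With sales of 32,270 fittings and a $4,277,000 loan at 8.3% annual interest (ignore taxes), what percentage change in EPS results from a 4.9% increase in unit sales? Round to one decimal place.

+9.7%

Total contribution margin = 32,270 × $109.84 = $3,544,536.80.
Subtracting fixed costs: EBIT = $3,544,536.80 − $1,405,100 = $2,139,436.80.
Interest = $354,991.00, so EBIT − I = $1,784,445.80.
Degree of combined leverage = contribution ÷ (EBIT − I) = $3,544,536.80 ÷ $1,784,445.80 = 1.9864.
EPS therefore changes by 1.9864 × (+4.9%) = +9.7%.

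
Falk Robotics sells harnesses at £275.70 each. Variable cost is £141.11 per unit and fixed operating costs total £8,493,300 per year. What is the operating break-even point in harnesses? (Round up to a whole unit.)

Unit CM = price − variable cost = £275.70 − £141.11 = £134.59.
Break-even volume = fixed costs ÷ CM per unit = £8,493,300 ÷ £134.59 = 63,104.99, so 63,105 harnesses.

63,105 harnesses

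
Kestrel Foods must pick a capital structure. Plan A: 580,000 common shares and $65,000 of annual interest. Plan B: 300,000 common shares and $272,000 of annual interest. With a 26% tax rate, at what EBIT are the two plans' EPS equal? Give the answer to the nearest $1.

$493,786

Set EPS_A = EPS_B: (EBIT − $65,000)(1 − 0.26) ÷ 580,000 = (EBIT − $272,000)(1 − 0.26) ÷ 300,000.
Cancelling (1 − t) and cross-multiplying: 300,000·(EBIT − 65,000) = 580,000·(EBIT − 272,000).
Solving, EBIT = (272,000·580,000 − 65,000·300,000) / (580,000 − 300,000) = 138,260,000,000 / 280,000 = 493,785.71.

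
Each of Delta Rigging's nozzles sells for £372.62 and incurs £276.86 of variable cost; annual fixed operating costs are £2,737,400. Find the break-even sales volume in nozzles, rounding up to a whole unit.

Unit CM = price − variable cost = £372.62 − £276.86 = £95.76.
Units to break even: £2,737,400 ÷ £95.76 = 28,586.05, rounded up to 28,587.

28,587 nozzles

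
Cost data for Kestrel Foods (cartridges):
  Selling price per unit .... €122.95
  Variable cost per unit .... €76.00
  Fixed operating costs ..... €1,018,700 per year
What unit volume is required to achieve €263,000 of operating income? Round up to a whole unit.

27,300 cartridges

Unit CM = price − variable cost = €122.95 − €76.00 = €46.95.
Need Q such that Q × €46.95 − €1,018,700 = €263,000, i.e. Q = €1,281,700 / €46.95 = 27,299.25 → 27,300.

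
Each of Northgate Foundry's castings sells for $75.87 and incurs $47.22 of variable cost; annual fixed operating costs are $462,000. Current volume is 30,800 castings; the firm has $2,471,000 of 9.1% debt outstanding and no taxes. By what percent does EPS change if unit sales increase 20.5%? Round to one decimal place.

Contribution at this volume is 30,800 × $28.65 = $882,420.00.
Subtracting fixed costs: EBIT = $882,420.00 − $462,000 = $420,420.00.
After interest of $224,861.00, pre-tax earnings = $195,559.00.
DCL = total CM / (EBIT − I) = $882,420.00 / $195,559.00 = 4.5123.
%ΔEPS = DCL × %ΔSales = 4.5123 × +20.5% = +92.5%.

+92.5%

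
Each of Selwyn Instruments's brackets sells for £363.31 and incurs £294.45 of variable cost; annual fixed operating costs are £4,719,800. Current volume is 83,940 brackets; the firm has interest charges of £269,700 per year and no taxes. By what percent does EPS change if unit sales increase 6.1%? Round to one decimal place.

+44.6%

Contribution at this volume is 83,940 × £68.86 = £5,780,108.40.
EBIT = £5,780,108.40 − £4,719,800 = £1,060,308.40.
Interest = £269,700.00, so EBIT − I = £790,608.40.
Degree of combined leverage = contribution ÷ (EBIT − I) = £5,780,108.40 ÷ £790,608.40 = 7.3110.
%ΔEPS = DCL × %ΔSales = 7.3110 × +6.1% = +44.6%.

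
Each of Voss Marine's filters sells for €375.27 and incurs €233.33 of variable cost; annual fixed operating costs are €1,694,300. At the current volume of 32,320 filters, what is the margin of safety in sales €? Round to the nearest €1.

Each unit contributes €375.27 − €233.33 = €141.94. Break-even units = €1,694,300 ÷ €141.94 = 11,936.73; break-even revenue = 11,936.73 × €375.27 = €4,479,498.10.
Current sales = 32,320 × €375.27 = €12,128,726.40.
Margin of safety = €12,128,726.40 − €4,479,498.10 = €7,649,228.

€7,649,228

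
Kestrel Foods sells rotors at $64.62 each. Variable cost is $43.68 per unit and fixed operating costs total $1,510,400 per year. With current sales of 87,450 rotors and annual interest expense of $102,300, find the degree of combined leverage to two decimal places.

Contribution at this volume is 87,450 × $20.94 = $1,831,203.00.
EBIT = $1,831,203.00 − $1,510,400 = $320,803.00. Interest = $102,300.00, so EBIT − I = $218,503.00.
DCL = contribution ÷ (EBIT − I) = $1,831,203.00 ÷ $218,503.00 = 8.3807.

8.38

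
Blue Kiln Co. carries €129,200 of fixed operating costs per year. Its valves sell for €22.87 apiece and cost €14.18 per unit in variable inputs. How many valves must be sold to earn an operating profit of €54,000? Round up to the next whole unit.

Unit CM = price − variable cost = €22.87 − €14.18 = €8.69.
Need Q such that Q × €8.69 − €129,200 = €54,000, i.e. Q = €183,200 / €8.69 = 21,081.70 → 21,082.

21,082 valves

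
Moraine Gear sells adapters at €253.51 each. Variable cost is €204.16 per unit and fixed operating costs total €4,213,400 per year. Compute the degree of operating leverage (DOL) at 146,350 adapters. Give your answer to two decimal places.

Total contribution margin = 146,350 × €49.35 = €7,222,372.50.
Subtracting fixed costs: EBIT = €7,222,372.50 − €4,213,400 = €3,008,972.50.
Degree of operating leverage = €7,222,372.50 / €3,008,972.50 = 2.4003.

2.40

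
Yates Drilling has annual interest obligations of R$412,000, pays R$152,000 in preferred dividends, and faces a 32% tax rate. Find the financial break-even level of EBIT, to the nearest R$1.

R$635,529

Preferred dividends are paid after tax, so their pre-tax equivalent is R$152,000 ÷ (1 − 0.32) = R$223,529.41.
EPS = 0 when EBIT covers interest plus the pre-tax preferred burden: R$412,000 + R$223,529.41 = R$635,529.41.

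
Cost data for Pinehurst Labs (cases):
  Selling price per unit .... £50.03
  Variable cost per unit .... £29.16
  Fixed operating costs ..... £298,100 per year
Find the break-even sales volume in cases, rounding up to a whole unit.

14,284 cases

Each unit contributes £50.03 − £29.16 = £20.87.
Break-even volume = fixed costs ÷ CM per unit = £298,100 ÷ £20.87 = 14,283.66, so 14,284 cases.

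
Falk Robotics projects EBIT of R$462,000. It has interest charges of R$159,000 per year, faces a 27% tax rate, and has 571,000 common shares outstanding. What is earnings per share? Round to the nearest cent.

R$0.39

Pre-tax income = R$462,000 − R$159,000.00 = R$303,000.00.
After tax at 27%: net income = R$303,000.00 × 0.73 = R$221,190.00.
Per share: R$221,190.00 / 571,000 shares = R$0.39.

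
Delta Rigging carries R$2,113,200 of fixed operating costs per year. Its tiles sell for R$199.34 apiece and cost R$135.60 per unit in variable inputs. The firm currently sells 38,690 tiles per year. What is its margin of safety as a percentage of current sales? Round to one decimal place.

14.3%

Each unit contributes R$199.34 − R$135.60 = R$63.74. Break-even units = R$2,113,200 ÷ R$63.74 = 33,153.44; break-even revenue = 33,153.44 × R$199.34 = R$6,608,805.90.
Actual sales revenue = 38,690 × R$199.34 = R$7,712,464.60.
Margin of safety = (R$7,712,464.60 − R$6,608,805.90) ÷ R$7,712,464.60 = 14.3%.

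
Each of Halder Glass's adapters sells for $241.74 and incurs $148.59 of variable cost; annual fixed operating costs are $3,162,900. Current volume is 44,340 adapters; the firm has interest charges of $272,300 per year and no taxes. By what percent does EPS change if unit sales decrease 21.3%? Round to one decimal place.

-126.6%

At 44,340 units, contribution = 44,340 × $93.15 = $4,130,271.00.
Subtracting fixed costs: EBIT = $4,130,271.00 − $3,162,900 = $967,371.00.
Interest = $272,300.00, so EBIT − I = $695,071.00.
Degree of combined leverage = contribution ÷ (EBIT − I) = $4,130,271.00 ÷ $695,071.00 = 5.9422.
%ΔEPS = DCL × %ΔSales = 5.9422 × -21.3% = -126.6%.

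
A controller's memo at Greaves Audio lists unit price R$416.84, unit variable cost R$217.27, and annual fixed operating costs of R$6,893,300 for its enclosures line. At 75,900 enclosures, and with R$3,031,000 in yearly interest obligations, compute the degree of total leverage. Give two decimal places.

At 75,900 units, contribution = 75,900 × R$199.57 = R$15,147,363.00.
EBIT = R$15,147,363.00 − R$6,893,300 = R$8,254,063.00. Interest = R$3,031,000.00, so EBIT − I = R$5,223,063.00.
Degree of total leverage = total CM / (EBIT − interest) = R$15,147,363.00 / R$5,223,063.00 = 2.9001.

2.90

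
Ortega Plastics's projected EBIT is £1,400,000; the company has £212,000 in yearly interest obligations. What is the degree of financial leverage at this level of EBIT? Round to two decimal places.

Annual interest charges come to £212,000.00.
DFL = EBIT ÷ (EBIT − I) = £1,400,000 ÷ (£1,400,000 − £212,000.00) = £1,400,000 ÷ £1,188,000.00 = 1.1785.

1.18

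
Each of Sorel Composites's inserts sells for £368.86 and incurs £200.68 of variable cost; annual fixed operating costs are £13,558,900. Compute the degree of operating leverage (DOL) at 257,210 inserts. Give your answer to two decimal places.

At 257,210 units, contribution = 257,210 × £168.18 = £43,257,577.80.
Operating income = contribution − fixed costs = £43,257,577.80 − £13,558,900 = £29,698,677.80.
Degree of operating leverage = £43,257,577.80 / £29,698,677.80 = 1.4565.

1.46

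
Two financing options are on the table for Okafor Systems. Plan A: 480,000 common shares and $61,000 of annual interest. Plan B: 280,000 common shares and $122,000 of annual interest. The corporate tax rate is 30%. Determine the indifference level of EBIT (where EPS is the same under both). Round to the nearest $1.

Set EPS_A = EPS_B: (EBIT − $61,000)(1 − 0.30) ÷ 480,000 = (EBIT − $122,000)(1 − 0.30) ÷ 280,000.
The (1 − t) factor cancels: (EBIT − 61,000) × 280,000 = (EBIT − 122,000) × 480,000.
EBIT × (480,000 − 280,000) = 122,000 × 480,000 − 61,000 × 280,000 = 41,480,000,000, so EBIT = 41,480,000,000 ÷ 200,000 = 207,400.00.

$207,400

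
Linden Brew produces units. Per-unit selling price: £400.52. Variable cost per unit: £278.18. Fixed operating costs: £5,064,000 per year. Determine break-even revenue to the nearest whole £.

£16,578,660

Contribution margin per unit = £400.52 − £278.18 = £122.34, a CM ratio of £122.34 ÷ £400.52 = 0.3055.
Break-even sales = FC ÷ CM ratio = £5,064,000 × £400.52 / £122.34 = £16,578,660.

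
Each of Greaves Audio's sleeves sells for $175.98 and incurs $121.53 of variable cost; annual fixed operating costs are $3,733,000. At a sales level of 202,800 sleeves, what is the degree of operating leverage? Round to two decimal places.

Contribution at this volume is 202,800 × $54.45 = $11,042,460.00.
EBIT = $11,042,460.00 − $3,733,000 = $7,309,460.00.
Degree of operating leverage = $11,042,460.00 / $7,309,460.00 = 1.5107.

1.51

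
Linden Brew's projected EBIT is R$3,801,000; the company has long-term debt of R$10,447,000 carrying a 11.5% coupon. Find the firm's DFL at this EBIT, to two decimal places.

1.46

Annual interest charges come to R$1,201,405.00.
DFL = EBIT ÷ (EBIT − I) = R$3,801,000 ÷ (R$3,801,000 − R$1,201,405.00) = R$3,801,000 ÷ R$2,599,595.00 = 1.4622.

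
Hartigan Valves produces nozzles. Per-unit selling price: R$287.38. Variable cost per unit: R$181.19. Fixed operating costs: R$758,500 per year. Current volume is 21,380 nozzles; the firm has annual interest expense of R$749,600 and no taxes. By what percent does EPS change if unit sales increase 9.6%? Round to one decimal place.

+28.6%

Total contribution margin = 21,380 × R$106.19 = R$2,270,342.20.
Operating income = contribution − fixed costs = R$2,270,342.20 − R$758,500 = R$1,511,842.20.
After interest of R$749,600.00, pre-tax earnings = R$762,242.20.
Degree of combined leverage = contribution ÷ (EBIT − I) = R$2,270,342.20 ÷ R$762,242.20 = 2.9785.
%ΔEPS = DCL × %ΔSales = 2.9785 × +9.6% = +28.6%.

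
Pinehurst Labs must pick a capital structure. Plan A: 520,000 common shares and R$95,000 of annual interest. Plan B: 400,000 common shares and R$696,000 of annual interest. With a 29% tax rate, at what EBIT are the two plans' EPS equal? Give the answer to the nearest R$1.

Set EPS_A = EPS_B: (EBIT − R$95,000)(1 − 0.29) ÷ 520,000 = (EBIT − R$696,000)(1 − 0.29) ÷ 400,000.
The (1 − t) factor cancels: (EBIT − 95,000) × 400,000 = (EBIT − 696,000) × 520,000.
Solving, EBIT = (696,000·520,000 − 95,000·400,000) / (520,000 − 400,000) = 323,920,000,000 / 120,000 = 2,699,333.33.

R$2,699,333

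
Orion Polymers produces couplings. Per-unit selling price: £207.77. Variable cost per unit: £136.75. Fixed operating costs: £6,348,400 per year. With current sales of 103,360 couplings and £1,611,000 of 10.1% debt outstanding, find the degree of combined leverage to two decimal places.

8.85

At 103,360 units, contribution = 103,360 × £71.02 = £7,340,627.20.
EBIT = £7,340,627.20 − £6,348,400 = £992,227.20. Interest = £162,711.00.
DOL = £7,340,627.20 ÷ £992,227.20 = 7.3981; DFL = £992,227.20 ÷ £829,516.20 = 1.1962.
Combined leverage = 7.3981 × 1.1962 = 8.8496.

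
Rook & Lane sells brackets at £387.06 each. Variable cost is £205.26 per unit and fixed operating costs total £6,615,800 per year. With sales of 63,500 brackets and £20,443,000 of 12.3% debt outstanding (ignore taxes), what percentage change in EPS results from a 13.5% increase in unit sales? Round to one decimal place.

Contribution at this volume is 63,500 × £181.80 = £11,544,300.00.
Subtracting fixed costs: EBIT = £11,544,300.00 − £6,615,800 = £4,928,500.00.
After interest of £2,514,489.00, pre-tax earnings = £2,414,011.00.
Degree of combined leverage = contribution ÷ (EBIT − I) = £11,544,300.00 ÷ £2,414,011.00 = 4.7822.
EPS therefore changes by 4.7822 × (+13.5%) = +64.6%.

+64.6%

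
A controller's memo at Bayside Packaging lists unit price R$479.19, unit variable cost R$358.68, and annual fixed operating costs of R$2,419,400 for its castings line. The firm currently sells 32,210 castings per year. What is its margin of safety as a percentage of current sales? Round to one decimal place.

Contribution margin per unit = R$479.19 − R$358.68 = R$120.51. Break-even units = R$2,419,400 ÷ R$120.51 = 20,076.34; break-even revenue = 20,076.34 × R$479.19 = R$9,620,382.42.
Actual sales revenue = 32,210 × R$479.19 = R$15,434,709.90.
Margin of safety = (R$15,434,709.90 − R$9,620,382.42) ÷ R$15,434,709.90 = 37.7%.

37.7%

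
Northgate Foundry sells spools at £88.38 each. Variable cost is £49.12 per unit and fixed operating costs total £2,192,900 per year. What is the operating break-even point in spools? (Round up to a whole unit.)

Each unit contributes £88.38 − £49.12 = £39.26.
Break-even Q = £2,192,900 / £39.26 = 55,855.83 → 55,856 spools.

55,856 spools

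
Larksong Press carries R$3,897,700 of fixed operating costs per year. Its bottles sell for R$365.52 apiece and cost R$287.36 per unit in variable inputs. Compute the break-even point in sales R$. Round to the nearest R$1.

R$18,227,831

CM per unit = R$365.52 − R$287.36 = R$78.16; CM ratio = R$78.16 / R$365.52 = 0.2138.
Break-even revenue = fixed costs × price ÷ CM = R$3,897,700 × R$365.52 ÷ R$78.16 = R$18,227,831.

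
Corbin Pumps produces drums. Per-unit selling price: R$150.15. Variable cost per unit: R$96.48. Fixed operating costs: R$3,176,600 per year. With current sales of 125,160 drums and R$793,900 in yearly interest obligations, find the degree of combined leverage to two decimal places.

Contribution at this volume is 125,160 × R$53.67 = R$6,717,337.20.
Subtracting fixed costs: EBIT = R$6,717,337.20 − R$3,176,600 = R$3,540,737.20. Interest = R$793,900.00.
DOL = R$6,717,337.20 ÷ R$3,540,737.20 = 1.8972; DFL = R$3,540,737.20 ÷ R$2,746,837.20 = 1.2890.
DCL = DOL × DFL = 1.8972 × 1.2890 = 2.4455.

2.45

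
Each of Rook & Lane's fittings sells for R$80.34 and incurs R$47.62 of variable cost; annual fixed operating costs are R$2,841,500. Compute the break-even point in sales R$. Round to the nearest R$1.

CM per unit = R$80.34 − R$47.62 = R$32.72; CM ratio = R$32.72 / R$80.34 = 0.4073.
Break-even sales = FC ÷ CM ratio = R$2,841,500 × R$80.34 / R$32.72 = R$6,976,959.

R$6,976,959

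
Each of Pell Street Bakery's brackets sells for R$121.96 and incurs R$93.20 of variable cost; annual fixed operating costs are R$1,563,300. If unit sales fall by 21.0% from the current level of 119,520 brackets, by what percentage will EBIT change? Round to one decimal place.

-38.5%

Total contribution margin = 119,520 × R$28.76 = R$3,437,395.20.
Subtracting fixed costs: EBIT = R$3,437,395.20 − R$1,563,300 = R$1,874,095.20.
DOL = contribution ÷ EBIT = R$3,437,395.20 ÷ R$1,874,095.20 = 1.8342.
Operating income changes by 1.8342 × -21.0% = -38.5%.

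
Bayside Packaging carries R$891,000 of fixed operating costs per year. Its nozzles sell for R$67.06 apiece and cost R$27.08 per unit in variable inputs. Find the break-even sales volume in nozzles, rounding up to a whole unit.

Each unit contributes R$67.06 − R$27.08 = R$39.98.
Break-even volume = fixed costs ÷ CM per unit = R$891,000 ÷ R$39.98 = 22,286.14, so 22,287 nozzles.

22,287 nozzles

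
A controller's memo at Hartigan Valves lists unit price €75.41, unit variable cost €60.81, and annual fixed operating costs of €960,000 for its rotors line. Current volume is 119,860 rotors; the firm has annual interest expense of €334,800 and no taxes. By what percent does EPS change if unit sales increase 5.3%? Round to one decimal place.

+20.4%

At 119,860 units, contribution = 119,860 × €14.60 = €1,749,956.00.
Subtracting fixed costs: EBIT = €1,749,956.00 − €960,000 = €789,956.00.
Interest = €334,800.00, so EBIT − I = €455,156.00.
DCL = total CM / (EBIT − I) = €1,749,956.00 / €455,156.00 = 3.8447.
%ΔEPS = DCL × %ΔSales = 3.8447 × +5.3% = +20.4%.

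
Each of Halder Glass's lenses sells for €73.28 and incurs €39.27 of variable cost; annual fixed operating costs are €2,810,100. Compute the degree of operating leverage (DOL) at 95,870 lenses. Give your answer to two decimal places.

Total contribution margin = 95,870 × €34.01 = €3,260,538.70.
Subtracting fixed costs: EBIT = €3,260,538.70 − €2,810,100 = €450,438.70.
DOL = contribution ÷ EBIT = €3,260,538.70 ÷ €450,438.70 = 7.2386.

7.24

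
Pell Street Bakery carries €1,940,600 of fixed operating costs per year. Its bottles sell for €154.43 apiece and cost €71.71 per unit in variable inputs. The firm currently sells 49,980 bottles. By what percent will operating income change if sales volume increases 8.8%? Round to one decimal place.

+16.6%

At 49,980 units, contribution = 49,980 × €82.72 = €4,134,345.60.
Subtracting fixed costs: EBIT = €4,134,345.60 − €1,940,600 = €2,193,745.60.
DOL = contribution ÷ EBIT = €4,134,345.60 ÷ €2,193,745.60 = 1.8846.
%ΔEBIT = DOL × %ΔSales = 1.8846 × +8.8% = +16.6%.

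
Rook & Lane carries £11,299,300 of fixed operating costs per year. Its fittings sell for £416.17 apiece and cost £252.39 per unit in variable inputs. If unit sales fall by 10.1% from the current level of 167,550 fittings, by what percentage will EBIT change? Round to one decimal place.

-17.2%

Total contribution margin = 167,550 × £163.78 = £27,441,339.00.
Operating income = contribution − fixed costs = £27,441,339.00 − £11,299,300 = £16,142,039.00.
Degree of operating leverage = £27,441,339.00 / £16,142,039.00 = 1.7000.
Operating income changes by 1.7000 × -10.1% = -17.2%.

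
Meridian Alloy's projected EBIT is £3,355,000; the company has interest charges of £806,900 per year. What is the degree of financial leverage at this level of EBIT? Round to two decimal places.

1.32

Annual interest charges come to £806,900.00.
Degree of financial leverage = EBIT / (EBIT − interest) = £3,355,000 / £2,548,100.00 = 1.3167.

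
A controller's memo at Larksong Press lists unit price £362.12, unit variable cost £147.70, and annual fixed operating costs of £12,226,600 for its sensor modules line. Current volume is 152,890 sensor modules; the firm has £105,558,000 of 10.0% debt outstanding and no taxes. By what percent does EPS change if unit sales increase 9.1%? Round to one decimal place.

+29.8%

Contribution at this volume is 152,890 × £214.42 = £32,782,673.80.
Subtracting fixed costs: EBIT = £32,782,673.80 − £12,226,600 = £20,556,073.80.
Interest = £10,555,800.00, so EBIT − I = £10,000,273.80.
DCL = total CM / (EBIT − I) = £32,782,673.80 / £10,000,273.80 = 3.2782.
%ΔEPS = DCL × %ΔSales = 3.2782 × +9.1% = +29.8%.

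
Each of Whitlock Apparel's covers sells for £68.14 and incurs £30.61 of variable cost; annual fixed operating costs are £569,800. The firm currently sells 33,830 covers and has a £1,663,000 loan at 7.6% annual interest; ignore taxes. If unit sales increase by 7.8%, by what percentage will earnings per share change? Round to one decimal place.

+17.3%

Contribution at this volume is 33,830 × £37.53 = £1,269,639.90.
Operating income = contribution − fixed costs = £1,269,639.90 − £569,800 = £699,839.90.
After interest of £126,388.00, pre-tax earnings = £573,451.90.
DCL = total CM / (EBIT − I) = £1,269,639.90 / £573,451.90 = 2.2140.
%ΔEPS = DCL × %ΔSales = 2.2140 × +7.8% = +17.3%.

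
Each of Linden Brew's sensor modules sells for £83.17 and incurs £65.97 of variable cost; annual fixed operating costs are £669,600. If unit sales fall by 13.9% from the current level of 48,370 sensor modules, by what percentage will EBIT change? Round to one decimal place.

-71.2%

Total contribution margin = 48,370 × £17.20 = £831,964.00.
Operating income = contribution − fixed costs = £831,964.00 − £669,600 = £162,364.00.
DOL = contribution ÷ EBIT = £831,964.00 ÷ £162,364.00 = 5.1241.
Operating income changes by 5.1241 × -13.9% = -71.2%.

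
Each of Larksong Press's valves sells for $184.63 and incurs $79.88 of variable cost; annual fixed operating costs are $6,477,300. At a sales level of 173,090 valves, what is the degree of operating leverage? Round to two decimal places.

1.56

At 173,090 units, contribution = 173,090 × $104.75 = $18,131,177.50.
Subtracting fixed costs: EBIT = $18,131,177.50 − $6,477,300 = $11,653,877.50.
So DOL = total CM / EBIT = $18,131,177.50 / $11,653,877.50 = 1.5558.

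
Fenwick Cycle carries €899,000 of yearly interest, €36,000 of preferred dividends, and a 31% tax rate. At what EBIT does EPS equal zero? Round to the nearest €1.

€951,174

Grossing the preferred dividend up to pre-tax terms: €36,000 / (1 − 0.31) = €52,173.91.
EPS = 0 when EBIT covers interest plus the pre-tax preferred burden: €899,000 + €52,173.91 = €951,173.91.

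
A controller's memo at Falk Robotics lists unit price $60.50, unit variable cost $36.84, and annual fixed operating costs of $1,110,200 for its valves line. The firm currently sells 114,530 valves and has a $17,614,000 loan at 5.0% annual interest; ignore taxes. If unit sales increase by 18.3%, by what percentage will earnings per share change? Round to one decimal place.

Total contribution margin = 114,530 × $23.66 = $2,709,779.80.
EBIT = $2,709,779.80 − $1,110,200 = $1,599,579.80.
After interest of $880,700.00, pre-tax earnings = $718,879.80.
DCL = total CM / (EBIT − I) = $2,709,779.80 / $718,879.80 = 3.7694.
EPS therefore changes by 3.7694 × (+18.3%) = +69.0%.

+69.0%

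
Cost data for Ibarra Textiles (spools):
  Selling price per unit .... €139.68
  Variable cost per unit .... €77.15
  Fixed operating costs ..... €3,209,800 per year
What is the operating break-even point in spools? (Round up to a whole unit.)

Contribution margin per unit = €139.68 − €77.15 = €62.53.
Break-even Q = €3,209,800 / €62.53 = 51,332.16 → 51,333 spools.

51,333 spools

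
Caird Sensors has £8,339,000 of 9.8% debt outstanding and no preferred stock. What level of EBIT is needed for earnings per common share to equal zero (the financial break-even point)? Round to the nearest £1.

Annual interest = 9.8% × £8,339,000 = £817,222.00.
With no preferred dividends, EPS = 0 when EBIT exactly covers interest, so the financial break-even EBIT is £817,222.00.

£817,222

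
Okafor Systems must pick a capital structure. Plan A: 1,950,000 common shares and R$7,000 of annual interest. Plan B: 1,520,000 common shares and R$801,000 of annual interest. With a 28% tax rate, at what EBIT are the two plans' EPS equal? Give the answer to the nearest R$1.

Set EPS_A = EPS_B: (EBIT − R$7,000)(1 − 0.28) ÷ 1,950,000 = (EBIT − R$801,000)(1 − 0.28) ÷ 1,520,000.
Cancelling (1 − t) and cross-multiplying: 1,520,000·(EBIT − 7,000) = 1,950,000·(EBIT − 801,000).
Solving, EBIT = (801,000·1,950,000 − 7,000·1,520,000) / (1,950,000 − 1,520,000) = 1,551,310,000,000 / 430,000 = 3,607,697.67.

R$3,607,698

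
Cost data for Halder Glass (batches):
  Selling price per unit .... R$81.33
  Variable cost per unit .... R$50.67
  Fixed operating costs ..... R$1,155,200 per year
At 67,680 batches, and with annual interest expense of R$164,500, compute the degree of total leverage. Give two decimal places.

Contribution at this volume is 67,680 × R$30.66 = R$2,075,068.80.
Operating income = contribution − fixed costs = R$2,075,068.80 − R$1,155,200 = R$919,868.80. Interest = R$164,500.00, so EBIT − I = R$755,368.80.
Degree of total leverage = total CM / (EBIT − interest) = R$2,075,068.80 / R$755,368.80 = 2.7471.

2.75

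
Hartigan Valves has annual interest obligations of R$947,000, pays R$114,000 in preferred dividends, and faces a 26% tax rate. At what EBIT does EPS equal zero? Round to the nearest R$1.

Grossing the preferred dividend up to pre-tax terms: R$114,000 / (1 − 0.26) = R$154,054.05.
EPS = 0 when EBIT covers interest plus the pre-tax preferred burden: R$947,000 + R$154,054.05 = R$1,101,054.05.

R$1,101,054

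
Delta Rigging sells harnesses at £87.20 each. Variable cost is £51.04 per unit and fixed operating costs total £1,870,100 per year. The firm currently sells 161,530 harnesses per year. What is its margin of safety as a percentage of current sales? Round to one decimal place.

Unit CM = price − variable cost = £87.20 − £51.04 = £36.16. Break-even units = £1,870,100 ÷ £36.16 = 51,717.37; break-even revenue = 51,717.37 × £87.20 = £4,509,754.42.
Current sales = 161,530 × £87.20 = £14,085,416.00.
Margin of safety = (£14,085,416.00 − £4,509,754.42) ÷ £14,085,416.00 = 68.0%.

68.0%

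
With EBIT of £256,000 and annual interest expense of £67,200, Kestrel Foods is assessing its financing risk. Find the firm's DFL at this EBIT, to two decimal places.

Annual interest charges come to £67,200.00.
Degree of financial leverage = EBIT / (EBIT − interest) = £256,000 / £188,800.00 = 1.3559.

1.36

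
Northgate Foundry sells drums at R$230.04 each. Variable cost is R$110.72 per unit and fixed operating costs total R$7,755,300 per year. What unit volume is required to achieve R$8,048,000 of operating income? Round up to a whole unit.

132,445 drums

Each unit contributes R$230.04 − R$110.72 = R$119.32.
Need Q such that Q × R$119.32 − R$7,755,300 = R$8,048,000, i.e. Q = R$15,803,300 / R$119.32 = 132,444.69 → 132,445.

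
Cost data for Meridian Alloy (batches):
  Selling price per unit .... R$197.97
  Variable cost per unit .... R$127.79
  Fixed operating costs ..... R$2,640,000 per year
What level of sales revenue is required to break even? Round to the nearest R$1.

CM per unit = R$197.97 − R$127.79 = R$70.18; CM ratio = R$70.18 / R$197.97 = 0.3545.
Break-even sales = FC ÷ CM ratio = R$2,640,000 × R$197.97 / R$70.18 = R$7,447,147.

R$7,447,147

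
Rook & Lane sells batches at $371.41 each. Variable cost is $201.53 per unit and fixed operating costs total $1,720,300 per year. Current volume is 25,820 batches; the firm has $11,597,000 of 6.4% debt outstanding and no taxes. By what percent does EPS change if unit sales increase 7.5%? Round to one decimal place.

At 25,820 units, contribution = 25,820 × $169.88 = $4,386,301.60.
Operating income = contribution − fixed costs = $4,386,301.60 − $1,720,300 = $2,666,001.60.
After interest of $742,208.00, pre-tax earnings = $1,923,793.60.
DCL = total CM / (EBIT − I) = $4,386,301.60 / $1,923,793.60 = 2.2800.
EPS therefore changes by 2.2800 × (+7.5%) = +17.1%.

+17.1%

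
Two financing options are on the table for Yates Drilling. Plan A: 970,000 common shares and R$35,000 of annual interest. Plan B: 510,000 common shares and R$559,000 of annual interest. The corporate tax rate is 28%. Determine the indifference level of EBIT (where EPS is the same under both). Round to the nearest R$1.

R$1,139,957

At indifference, (EBIT − 35,000)(1 − t)/970,000 = (EBIT − 559,000)(1 − t)/510,000.
Cancelling (1 − t) and cross-multiplying: 510,000·(EBIT − 35,000) = 970,000·(EBIT − 559,000).
EBIT × (970,000 − 510,000) = 559,000 × 970,000 − 35,000 × 510,000 = 524,380,000,000, so EBIT = 524,380,000,000 ÷ 460,000 = 1,139,956.52.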